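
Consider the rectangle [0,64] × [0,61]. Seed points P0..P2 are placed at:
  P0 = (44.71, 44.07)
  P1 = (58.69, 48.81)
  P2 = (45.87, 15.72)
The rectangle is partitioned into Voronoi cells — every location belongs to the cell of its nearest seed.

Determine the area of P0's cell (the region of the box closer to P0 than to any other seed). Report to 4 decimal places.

Area of P0's cell: 1657.6447

1. box [0,64]×[0,61]: [(0, 0) (64, 0) (64, 61) (0, 61)]
2. ⊥bis P0·P1 via (51.7,46.44): [(0, 0) (64, 0) (64, 10.1628) (46.7633, 61) (0, 61)]  |A|=3465.8683
3. ⊥bis P0·P2 via (45.29,29.895): [(0, 28.0419) (57.1452, 30.3801) (46.7633, 61) (0, 61)]  |A|=1657.6447
4. canonical 4-gon: [(0, 28.0419) (57.1452, 30.3801) (46.7633, 61) (0, 61)]
5. shoelace: 1657.6447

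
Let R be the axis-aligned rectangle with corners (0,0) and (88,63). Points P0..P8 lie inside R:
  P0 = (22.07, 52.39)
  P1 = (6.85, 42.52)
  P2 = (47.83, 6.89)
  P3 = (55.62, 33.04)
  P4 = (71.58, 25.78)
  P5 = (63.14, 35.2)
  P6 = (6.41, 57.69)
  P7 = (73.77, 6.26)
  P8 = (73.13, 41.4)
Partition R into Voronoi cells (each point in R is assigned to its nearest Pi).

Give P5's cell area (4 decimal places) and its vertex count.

1. box [0,88]×[0,63]: [(0, 0) (88, 0) (88, 63) (0, 63)]
2. ⊥bis P5·P0 via (42.605,43.795): [(24.2744, 0) (88, 0) (88, 63) (50.6433, 63)]  |A|=3184.0904
3. ⊥bis P5·P1 via (34.995,38.86): [(32.496, 19.6427) (29.9416, 0) (88, 0) (88, 63) (50.6433, 63)]  |A|=3128.4311
4. ⊥bis P5·P2 via (55.485,21.045): [(37.2178, 30.9239) (88, 3.4609) (88, 63) (50.6433, 63)]  |A|=2110.8919
5. ⊥bis P5·P3 via (59.38,34.12): [(64.5425, 16.1467) (88, 3.4609) (88, 63) (51.0847, 63)]  |A|=1563.1197
6. ⊥bis P5·P4 via (67.36,30.49): [(61.8426, 25.5466) (88, 48.9827) (88, 63) (51.0847, 63)]  |A|=874.6302
7. ⊥bis P5·P6 via (34.775,46.445): [(61.8426, 25.5466) (88, 48.9827) (88, 63) (51.0847, 63)]  |A|=874.6302
8. ⊥bis P5·P7 via (68.455,20.73): [(61.8426, 25.5466) (88, 48.9827) (88, 63) (51.0847, 63)]  |A|=874.6302
9. ⊥bis P5·P8 via (68.135,38.3): [(61.8426, 25.5466) (70.973, 33.7271) (52.8057, 63) (51.0847, 63)]  |A|=240.175
10. canonical 4-gon: [(61.8426, 25.5466) (70.973, 33.7271) (52.8057, 63) (51.0847, 63)]
11. shoelace: 240.175

Area of P5's cell: 240.1750 (4 vertices)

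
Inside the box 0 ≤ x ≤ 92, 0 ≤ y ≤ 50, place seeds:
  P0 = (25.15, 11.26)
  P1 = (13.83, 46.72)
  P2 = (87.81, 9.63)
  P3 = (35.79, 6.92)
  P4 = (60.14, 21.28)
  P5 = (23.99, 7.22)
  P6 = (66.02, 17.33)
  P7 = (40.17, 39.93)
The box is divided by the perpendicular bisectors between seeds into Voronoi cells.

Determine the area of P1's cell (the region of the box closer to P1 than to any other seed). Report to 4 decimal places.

1. box [0,92]×[0,50]: [(0, 0) (92, 0) (92, 50) (0, 50)]
2. ⊥bis P1·P0 via (19.49,28.99): [(0, 22.7682) (85.304, 50) (0, 50)]  |A|=1161.493
3. ⊥bis P1·P2 via (50.82,28.175): [(0, 22.7682) (57.2762, 41.0526) (61.762, 50) (0, 50)]  |A|=1056.1731
4. ⊥bis P1·P3 via (24.81,26.82): [(0, 22.7682) (41.4461, 35.9991) (59.8274, 46.1411) (61.762, 50) (0, 50)]  |A|=1022.3432
5. ⊥bis P1·P4 via (36.985,34): [(0, 22.7682) (37.368, 34.6973) (45.7745, 50) (0, 50)]  |A|=859.0377
6. ⊥bis P1·P5 via (18.91,26.97): [(0, 22.7682) (37.368, 34.6973) (45.7745, 50) (0, 50)]  |A|=859.0377
7. ⊥bis P1·P6 via (39.925,32.025): [(0, 22.7682) (37.368, 34.6973) (45.7745, 50) (0, 50)]  |A|=859.0377
8. ⊥bis P1·P7 via (27,43.325): [(0, 22.7682) (23.6468, 30.317) (28.7207, 50) (0, 50)]  |A|=604.6276
9. canonical 4-gon: [(0, 22.7682) (23.6468, 30.317) (28.7207, 50) (0, 50)]
10. shoelace: 604.6276

Area of P1's cell: 604.6276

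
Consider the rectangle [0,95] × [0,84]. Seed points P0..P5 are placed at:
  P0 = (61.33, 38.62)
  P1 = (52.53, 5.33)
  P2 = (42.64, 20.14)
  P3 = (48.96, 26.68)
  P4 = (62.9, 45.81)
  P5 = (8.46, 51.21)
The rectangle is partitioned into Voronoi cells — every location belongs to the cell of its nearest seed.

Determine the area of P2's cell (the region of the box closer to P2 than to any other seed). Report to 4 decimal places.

Area of P2's cell: 1155.0288

1. box [0,95]×[0,84]: [(0, 0) (95, 0) (95, 84) (0, 84)]
2. ⊥bis P2·P0 via (51.985,29.38): [(0, 81.9557) (0, 0) (81.0349, 0)]  |A|=3320.637
3. ⊥bis P2·P1 via (47.585,12.735): [(60.1479, 21.1244) (0, 81.9557) (0, 0) (28.5147, 0)]  |A|=2765.9088
4. ⊥bis P2·P3 via (45.8,23.41): [(53.0619, 16.3924) (0, 67.6693) (0, 0) (28.5147, 0)]  |A|=2029.0429
5. ⊥bis P2·P4 via (52.77,32.975): [(53.0619, 16.3924) (0, 67.6693) (0, 0) (28.5147, 0)]  |A|=2029.0429
6. ⊥bis P2·P5 via (25.55,35.675): [(53.0619, 16.3924) (29.0845, 39.5632) (0, 7.5675) (0, 0) (28.5147, 0)]  |A|=1155.0288
7. canonical 5-gon: [(53.0619, 16.3924) (29.0845, 39.5632) (0, 7.5675) (0, 0) (28.5147, 0)]
8. shoelace: 1155.0288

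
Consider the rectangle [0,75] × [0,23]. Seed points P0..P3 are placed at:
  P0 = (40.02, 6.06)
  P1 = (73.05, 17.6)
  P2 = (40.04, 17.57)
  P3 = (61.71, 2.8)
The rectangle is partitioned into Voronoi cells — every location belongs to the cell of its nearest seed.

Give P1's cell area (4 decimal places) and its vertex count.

Area of P1's cell: 213.5061 (4 vertices)

1. box [0,75]×[0,23]: [(0, 0) (75, 0) (75, 23) (0, 23)]
2. ⊥bis P1·P0 via (56.535,11.83): [(60.6682, 0) (75, 0) (75, 23) (52.6324, 23)]  |A|=422.0432
3. ⊥bis P1·P2 via (56.545,17.585): [(56.5503, 11.7863) (60.6682, 0) (75, 0) (75, 23) (56.5401, 23)]  |A|=400.1336
4. ⊥bis P1·P3 via (67.38,10.2): [(56.5442, 18.5026) (75, 4.3614) (75, 23) (56.5401, 23)]  |A|=213.5061
5. canonical 4-gon: [(56.5442, 18.5026) (75, 4.3614) (75, 23) (56.5401, 23)]
6. shoelace: 213.5061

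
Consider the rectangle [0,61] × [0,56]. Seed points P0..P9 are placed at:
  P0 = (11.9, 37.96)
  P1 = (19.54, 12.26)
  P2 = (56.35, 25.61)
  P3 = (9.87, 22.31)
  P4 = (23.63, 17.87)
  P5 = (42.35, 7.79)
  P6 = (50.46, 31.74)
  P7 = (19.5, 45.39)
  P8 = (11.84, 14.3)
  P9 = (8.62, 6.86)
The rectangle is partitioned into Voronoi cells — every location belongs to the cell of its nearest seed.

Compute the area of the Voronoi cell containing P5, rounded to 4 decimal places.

1. box [0,61]×[0,56]: [(0, 0) (61, 0) (61, 56) (0, 56)]
2. ⊥bis P5·P0 via (27.125,22.875): [(4.4603, 0) (61, 0) (61, 56) (59.9454, 56)]  |A|=1612.6391
3. ⊥bis P5·P1 via (30.945,10.025): [(35.0258, 30.8492) (28.9804, 0) (61, 0) (61, 56) (59.9454, 56)]  |A|=1234.4269
4. ⊥bis P5·P2 via (49.35,16.7): [(34.5341, 28.3399) (28.9804, 0) (61, 0) (61, 7.5474)]  |A|=553.5891
5. ⊥bis P5·P3 via (26.11,15.05): [(34.5341, 28.3399) (28.9804, 0) (61, 0) (61, 7.5474)]  |A|=553.5891
6. ⊥bis P5·P4 via (32.99,12.83): [(39.3178, 24.5816) (30.6391, 8.4641) (28.9804, 0) (61, 0) (61, 7.5474)]  |A|=498.7299
7. ⊥bis P5·P6 via (46.405,19.765): [(44.7243, 20.3341) (38.2172, 22.5376) (30.6391, 8.4641) (28.9804, 0) (61, 0) (61, 7.5474)]  |A|=490.8669
8. ⊥bis P5·P7 via (30.925,26.59): [(44.7243, 20.3341) (38.2172, 22.5376) (30.6391, 8.4641) (28.9804, 0) (61, 0) (61, 7.5474)]  |A|=490.8669
9. ⊥bis P5·P8 via (27.095,11.045): [(44.7243, 20.3341) (38.2172, 22.5376) (30.6391, 8.4641) (28.9804, 0) (61, 0) (61, 7.5474)]  |A|=490.8669
10. ⊥bis P5·P9 via (25.485,7.325): [(44.7243, 20.3341) (38.2172, 22.5376) (30.6391, 8.4641) (28.9804, 0) (61, 0) (61, 7.5474)]  |A|=490.8669
11. canonical 6-gon: [(44.7243, 20.3341) (38.2172, 22.5376) (30.6391, 8.4641) (28.9804, 0) (61, 0) (61, 7.5474)]
12. shoelace: 490.8669

Area of P5's cell: 490.8669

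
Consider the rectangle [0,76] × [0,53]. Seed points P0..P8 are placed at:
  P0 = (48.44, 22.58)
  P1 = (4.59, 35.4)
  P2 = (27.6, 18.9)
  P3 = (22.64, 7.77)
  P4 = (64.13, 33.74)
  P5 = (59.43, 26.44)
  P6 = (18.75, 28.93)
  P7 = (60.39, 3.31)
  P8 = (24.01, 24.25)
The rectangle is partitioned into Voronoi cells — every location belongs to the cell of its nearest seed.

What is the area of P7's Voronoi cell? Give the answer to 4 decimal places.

Area of P7's cell: 440.5025

1. box [0,76]×[0,53]: [(0, 0) (76, 0) (76, 53) (0, 53)]
2. ⊥bis P7·P0 via (54.415,12.945): [(33.5405, 0) (76, 0) (76, 26.3306)]  |A|=558.9922
3. ⊥bis P7·P1 via (32.49,19.355): [(33.5405, 0) (76, 0) (76, 26.3306)]  |A|=558.9922
4. ⊥bis P7·P2 via (43.995,11.105): [(40.8788, 4.5507) (38.7151, 0) (76, 0) (76, 26.3306)]  |A|=547.2181
5. ⊥bis P7·P3 via (41.515,5.54): [(41.4392, 4.8982) (40.8605, 0) (76, 0) (76, 26.3306)]  |A|=541.0647
6. ⊥bis P7·P4 via (62.26,18.525): [(63.2223, 18.4067) (41.4392, 4.8982) (40.8605, 0) (76, 0) (76, 16.8363)]  |A|=480.407
7. ⊥bis P7·P5 via (59.91,14.875): [(57.3563, 14.769) (41.4392, 4.8982) (40.8605, 0) (76, 0) (76, 15.5428)]  |A|=440.5025
8. ⊥bis P7·P6 via (39.57,16.12): [(57.3563, 14.769) (41.4392, 4.8982) (40.8605, 0) (76, 0) (76, 15.5428)]  |A|=440.5025
9. ⊥bis P7·P8 via (42.2,13.78): [(57.3563, 14.769) (41.4392, 4.8982) (40.8605, 0) (76, 0) (76, 15.5428)]  |A|=440.5025
10. canonical 5-gon: [(57.3563, 14.769) (41.4392, 4.8982) (40.8605, 0) (76, 0) (76, 15.5428)]
11. shoelace: 440.5025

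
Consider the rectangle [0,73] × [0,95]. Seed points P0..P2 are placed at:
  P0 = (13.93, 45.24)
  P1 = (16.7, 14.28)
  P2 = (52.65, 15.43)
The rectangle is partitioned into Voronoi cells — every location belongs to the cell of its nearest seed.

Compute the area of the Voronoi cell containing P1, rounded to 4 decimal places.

Area of P1's cell: 1037.3175

1. box [0,73]×[0,95]: [(0, 0) (73, 0) (73, 95) (0, 95)]
2. ⊥bis P1·P0 via (15.315,29.76): [(0, 28.3898) (0, 0) (73, 0) (73, 34.9211)]  |A|=2310.8462
3. ⊥bis P1·P2 via (34.675,14.855): [(34.1443, 31.4447) (0, 28.3898) (0, 0) (35.1502, 0)]  |A|=1037.3175
4. canonical 4-gon: [(34.1443, 31.4447) (0, 28.3898) (0, 0) (35.1502, 0)]
5. shoelace: 1037.3175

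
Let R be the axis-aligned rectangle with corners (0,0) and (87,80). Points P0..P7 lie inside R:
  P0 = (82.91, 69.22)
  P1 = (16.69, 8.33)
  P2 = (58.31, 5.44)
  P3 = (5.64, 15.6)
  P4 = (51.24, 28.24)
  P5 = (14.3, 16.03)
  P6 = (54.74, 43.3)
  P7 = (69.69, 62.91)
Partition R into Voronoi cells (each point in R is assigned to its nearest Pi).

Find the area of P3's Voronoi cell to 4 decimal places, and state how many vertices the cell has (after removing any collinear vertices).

Area of P3's cell: 636.7945 (6 vertices)

1. box [0,87]×[0,80]: [(0, 0) (87, 0) (87, 80) (0, 80)]
2. ⊥bis P3·P0 via (44.275,42.41): [(0, 0) (73.7046, 0) (18.1902, 80) (0, 80)]  |A|=3675.7898
3. ⊥bis P3·P1 via (11.165,11.965): [(0, 0) (3.293, 0) (37.561, 52.0854) (18.1902, 80) (0, 80)]  |A|=1842.0823
4. ⊥bis P3·P2 via (31.975,10.52): [(0, 0) (3.293, 0) (37.561, 52.0854) (18.1902, 80) (0, 80)]  |A|=1842.0823
5. ⊥bis P3·P4 via (28.44,21.92): [(0, 0) (3.293, 0) (25.2607, 33.3897) (12.3406, 80) (0, 80)]  |A|=1353.0041
6. ⊥bis P3·P5 via (9.97,15.815): [(0, 0) (3.293, 0) (10.2316, 10.5463) (6.783, 80) (0, 80)]  |A|=662.1806
7. ⊥bis P3·P6 via (30.19,29.45): [(0, 0) (3.293, 0) (10.2316, 10.5463) (7.2762, 70.0661) (1.672, 80) (0, 80)]  |A|=636.7945
8. ⊥bis P3·P7 via (37.665,39.255): [(0, 0) (3.293, 0) (10.2316, 10.5463) (7.2762, 70.0661) (1.672, 80) (0, 80)]  |A|=636.7945
9. canonical 6-gon: [(0, 0) (3.293, 0) (10.2316, 10.5463) (7.2762, 70.0661) (1.672, 80) (0, 80)]
10. shoelace: 636.7945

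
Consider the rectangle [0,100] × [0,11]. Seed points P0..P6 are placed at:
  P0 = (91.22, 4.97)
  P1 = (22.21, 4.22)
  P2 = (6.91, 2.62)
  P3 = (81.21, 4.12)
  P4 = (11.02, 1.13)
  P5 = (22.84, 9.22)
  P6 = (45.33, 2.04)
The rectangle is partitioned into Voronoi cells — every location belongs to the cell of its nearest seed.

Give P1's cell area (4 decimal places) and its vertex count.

Area of P1's cell: 111.5675 (4 vertices)

1. box [0,100]×[0,11]: [(0, 0) (100, 0) (100, 11) (0, 11)]
2. ⊥bis P1·P0 via (56.715,4.595): [(0, 0) (56.7649, 0) (56.6454, 11) (0, 11)]  |A|=623.7568
3. ⊥bis P1·P2 via (14.56,3.42): [(14.9176, 0) (56.7649, 0) (56.6454, 11) (13.7673, 11)]  |A|=465.9895
4. ⊥bis P1·P3 via (51.71,4.17): [(14.9176, 0) (51.7029, 0) (51.7216, 11) (13.7673, 11)]  |A|=411.0675
5. ⊥bis P1·P4 via (16.615,2.675): [(17.3537, 0) (51.7029, 0) (51.7216, 11) (14.3161, 11)]  |A|=394.6508
6. ⊥bis P1·P5 via (22.525,6.72): [(15.2447, 7.6373) (17.3537, 0) (51.7029, 0) (51.7081, 3.0429)]  |A|=186.6577
7. ⊥bis P1·P6 via (33.77,3.13): [(33.9725, 5.2776) (15.2447, 7.6373) (17.3537, 0) (33.4749, 0)]  |A|=111.5675
8. canonical 4-gon: [(33.9725, 5.2776) (15.2447, 7.6373) (17.3537, 0) (33.4749, 0)]
9. shoelace: 111.5675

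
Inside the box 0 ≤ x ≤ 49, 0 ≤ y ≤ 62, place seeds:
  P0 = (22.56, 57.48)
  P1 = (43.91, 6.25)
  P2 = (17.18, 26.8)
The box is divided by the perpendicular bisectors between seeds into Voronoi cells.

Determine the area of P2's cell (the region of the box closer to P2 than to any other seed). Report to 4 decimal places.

Area of P2's cell: 1397.7766

1. box [0,49]×[0,62]: [(0, 0) (49, 0) (49, 62) (0, 62)]
2. ⊥bis P2·P0 via (19.87,42.14): [(0, 45.6244) (0, 0) (49, 0) (49, 37.0318)]  |A|=2025.0764
3. ⊥bis P2·P1 via (30.545,16.525): [(46.6301, 37.4474) (0, 45.6244) (0, 0) (17.8406, 0)]  |A|=1397.7766
4. canonical 4-gon: [(46.6301, 37.4474) (0, 45.6244) (0, 0) (17.8406, 0)]
5. shoelace: 1397.7766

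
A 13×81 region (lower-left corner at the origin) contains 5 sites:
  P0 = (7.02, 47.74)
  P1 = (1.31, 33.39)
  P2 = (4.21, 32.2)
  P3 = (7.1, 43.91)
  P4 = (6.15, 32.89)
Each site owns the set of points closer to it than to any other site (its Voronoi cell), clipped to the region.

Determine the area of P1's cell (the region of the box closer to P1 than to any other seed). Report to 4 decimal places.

1. box [0,13]×[0,81]: [(0, 0) (13, 0) (13, 81) (0, 81)]
2. ⊥bis P1·P0 via (4.165,40.565): [(0, 42.2223) (0, 0) (13, 0) (13, 37.0495)]  |A|=515.2665
3. ⊥bis P1·P2 via (2.76,32.795): [(5.6981, 39.955) (0, 42.2223) (0, 26.0689)]  |A|=46.0214
4. ⊥bis P1·P3 via (4.205,38.65): [(4.9861, 38.2201) (0, 40.9643) (0, 26.0689)]  |A|=37.1353
5. ⊥bis P1·P4 via (3.73,33.14): [(4.0087, 35.8381) (4.2941, 38.6009) (0, 40.9643) (0, 26.0689)]  |A|=36.1251
6. canonical 4-gon: [(4.0087, 35.8381) (4.2941, 38.6009) (0, 40.9643) (0, 26.0689)]
7. shoelace: 36.1251

Area of P1's cell: 36.1251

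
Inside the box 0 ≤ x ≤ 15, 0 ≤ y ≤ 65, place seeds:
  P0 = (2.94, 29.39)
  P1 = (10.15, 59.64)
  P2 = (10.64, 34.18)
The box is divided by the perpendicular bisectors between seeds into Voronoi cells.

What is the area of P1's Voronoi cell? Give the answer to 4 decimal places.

1. box [0,15]×[0,65]: [(0, 0) (15, 0) (15, 65) (0, 65)]
2. ⊥bis P1·P0 via (6.545,44.515): [(0, 46.075) (15, 42.4998) (15, 65) (0, 65)]  |A|=310.6893
3. ⊥bis P1·P2 via (10.395,46.91): [(0, 46.7099) (15, 46.9986) (15, 65) (0, 65)]  |A|=272.1858
4. canonical 4-gon: [(0, 46.7099) (15, 46.9986) (15, 65) (0, 65)]
5. shoelace: 272.1858

Area of P1's cell: 272.1858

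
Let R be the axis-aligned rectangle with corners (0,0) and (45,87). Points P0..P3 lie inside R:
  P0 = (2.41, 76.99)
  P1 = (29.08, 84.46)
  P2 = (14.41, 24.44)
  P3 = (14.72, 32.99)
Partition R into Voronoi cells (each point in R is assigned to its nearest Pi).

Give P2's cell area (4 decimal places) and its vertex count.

1. box [0,45]×[0,87]: [(0, 0) (45, 0) (45, 87) (0, 87)]
2. ⊥bis P2·P0 via (8.41,50.715): [(0, 48.7945) (0, 0) (45, 0) (45, 59.0705)]  |A|=2426.9628
3. ⊥bis P2·P1 via (21.745,54.45): [(23.2043, 54.0933) (0, 48.7945) (0, 0) (45, 0) (45, 48.766)]  |A|=2314.6666
4. ⊥bis P2·P3 via (14.565,28.715): [(0, 29.2431) (0, 0) (45, 0) (45, 27.6115)]  |A|=1279.2284
5. canonical 4-gon: [(0, 29.2431) (0, 0) (45, 0) (45, 27.6115)]
6. shoelace: 1279.2284

Area of P2's cell: 1279.2284 (4 vertices)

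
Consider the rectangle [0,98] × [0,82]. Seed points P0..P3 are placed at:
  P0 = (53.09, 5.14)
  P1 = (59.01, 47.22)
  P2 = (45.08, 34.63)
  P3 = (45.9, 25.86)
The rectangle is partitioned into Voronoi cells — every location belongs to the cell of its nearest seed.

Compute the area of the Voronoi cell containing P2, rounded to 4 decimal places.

Area of P2's cell: 2068.1229

1. box [0,98]×[0,82]: [(0, 0) (98, 0) (98, 82) (0, 82)]
2. ⊥bis P2·P0 via (49.085,19.885): [(0, 6.5527) (98, 33.1712) (98, 82) (0, 82)]  |A|=6089.5326
3. ⊥bis P2·P1 via (52.045,40.925): [(0, 6.5527) (66.7295, 24.6776) (14.9212, 82) (0, 82)]  |A|=2944.9427
4. ⊥bis P2·P3 via (45.49,30.245): [(0, 25.9917) (60.4347, 31.6423) (14.9212, 82) (0, 82)]  |A|=2068.1229
5. canonical 4-gon: [(0, 25.9917) (60.4347, 31.6423) (14.9212, 82) (0, 82)]
6. shoelace: 2068.1229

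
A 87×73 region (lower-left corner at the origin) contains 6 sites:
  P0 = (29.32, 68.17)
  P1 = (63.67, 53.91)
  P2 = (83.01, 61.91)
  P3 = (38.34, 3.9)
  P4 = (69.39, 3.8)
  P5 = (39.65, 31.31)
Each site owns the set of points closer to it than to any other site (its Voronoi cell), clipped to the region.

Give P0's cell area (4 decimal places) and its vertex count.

1. box [0,87]×[0,73]: [(0, 0) (87, 0) (87, 73) (0, 73)]
2. ⊥bis P0·P1 via (46.495,61.04): [(0, 0) (21.155, 0) (51.4601, 73) (0, 73)]  |A|=2650.448
3. ⊥bis P0·P2 via (56.165,65.04): [(0, 0) (21.155, 0) (51.4601, 73) (0, 73)]  |A|=2650.448
4. ⊥bis P0·P3 via (33.83,36.035): [(0, 31.2871) (36.2558, 36.3755) (51.4601, 73) (0, 73)]  |A|=1698.5177
5. ⊥bis P0·P4 via (49.355,35.985): [(0, 31.2871) (36.2558, 36.3755) (51.4601, 73) (0, 73)]  |A|=1698.5177
6. ⊥bis P0·P5 via (34.485,49.74): [(0, 40.0756) (42.7675, 52.0612) (51.4601, 73) (0, 73)]  |A|=1242.8045
7. canonical 4-gon: [(0, 40.0756) (42.7675, 52.0612) (51.4601, 73) (0, 73)]
8. shoelace: 1242.8045

Area of P0's cell: 1242.8045 (4 vertices)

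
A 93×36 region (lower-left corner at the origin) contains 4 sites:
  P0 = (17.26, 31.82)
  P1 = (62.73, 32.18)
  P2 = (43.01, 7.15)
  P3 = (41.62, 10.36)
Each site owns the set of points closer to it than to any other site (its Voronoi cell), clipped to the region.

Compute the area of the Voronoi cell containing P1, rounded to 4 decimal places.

Area of P1's cell: 1315.0163

1. box [0,93]×[0,36]: [(0, 0) (93, 0) (93, 36) (0, 36)]
2. ⊥bis P1·P0 via (39.995,32): [(40.2484, 0) (93, 0) (93, 36) (39.9633, 36)]  |A|=1904.1897
3. ⊥bis P1·P2 via (52.87,19.665): [(40.0125, 29.7949) (77.8302, 0) (93, 0) (93, 36) (39.9633, 36)]  |A|=1344.3167
4. ⊥bis P1·P3 via (52.175,21.27): [(39.9866, 33.0618) (58.0625, 15.574) (77.8302, 0) (93, 0) (93, 36) (39.9633, 36)]  |A|=1315.0163
5. canonical 6-gon: [(39.9866, 33.0618) (58.0625, 15.574) (77.8302, 0) (93, 0) (93, 36) (39.9633, 36)]
6. shoelace: 1315.0163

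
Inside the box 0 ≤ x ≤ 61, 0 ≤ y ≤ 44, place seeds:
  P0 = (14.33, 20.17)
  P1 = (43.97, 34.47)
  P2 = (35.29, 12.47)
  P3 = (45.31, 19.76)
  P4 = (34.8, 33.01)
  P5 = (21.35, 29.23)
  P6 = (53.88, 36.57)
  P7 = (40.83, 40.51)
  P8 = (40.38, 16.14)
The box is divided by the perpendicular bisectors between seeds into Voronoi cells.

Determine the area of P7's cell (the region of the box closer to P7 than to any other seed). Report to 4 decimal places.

1. box [0,61]×[0,44]: [(0, 0) (61, 0) (61, 44) (0, 44)]
2. ⊥bis P7·P0 via (27.58,30.34): [(50.8674, 0) (61, 0) (61, 44) (17.0953, 44)]  |A|=1188.8209
3. ⊥bis P7·P1 via (42.4,37.49): [(27.8842, 29.9437) (54.9224, 44) (17.0953, 44)]  |A|=265.8547
4. ⊥bis P7·P2 via (38.06,26.49): [(27.8842, 29.9437) (54.9224, 44) (17.0953, 44)]  |A|=265.8547
5. ⊥bis P7·P3 via (43.07,30.135): [(27.8842, 29.9437) (54.9224, 44) (17.0953, 44)]  |A|=265.8547
6. ⊥bis P7·P4 via (37.815,36.76): [(39.0641, 35.7558) (54.9224, 44) (28.81, 44)]  |A|=107.6385
7. ⊥bis P7·P5 via (31.09,34.87): [(39.0641, 35.7558) (54.9224, 44) (28.81, 44)]  |A|=107.6385
8. ⊥bis P7·P6 via (47.355,38.54): [(39.0641, 35.7558) (47.9015, 40.35) (49.0035, 44) (28.81, 44)]  |A|=96.8365
9. ⊥bis P7·P8 via (40.605,28.325): [(39.0641, 35.7558) (47.9015, 40.35) (49.0035, 44) (28.81, 44)]  |A|=96.8365
10. canonical 4-gon: [(39.0641, 35.7558) (47.9015, 40.35) (49.0035, 44) (28.81, 44)]
11. shoelace: 96.8365

Area of P7's cell: 96.8365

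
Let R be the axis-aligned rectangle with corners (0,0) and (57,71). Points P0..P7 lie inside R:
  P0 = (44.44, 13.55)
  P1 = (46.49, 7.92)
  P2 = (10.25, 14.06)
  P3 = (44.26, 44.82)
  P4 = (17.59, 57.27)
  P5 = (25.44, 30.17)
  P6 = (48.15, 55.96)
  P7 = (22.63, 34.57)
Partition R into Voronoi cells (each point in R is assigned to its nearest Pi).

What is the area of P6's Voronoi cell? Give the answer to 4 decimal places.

1. box [0,57]×[0,71]: [(0, 0) (57, 0) (57, 71) (0, 71)]
2. ⊥bis P6·P0 via (46.295,34.755): [(0, 38.8049) (57, 33.8185) (57, 71) (0, 71)]  |A|=1977.2334
3. ⊥bis P6·P1 via (47.32,31.94): [(0, 38.8049) (57, 33.8185) (57, 71) (0, 71)]  |A|=1977.2334
4. ⊥bis P6·P2 via (29.2,35.01): [(0, 61.4224) (27.6818, 36.3833) (57, 33.8185) (57, 71) (0, 71)]  |A|=1664.1862
5. ⊥bis P6·P3 via (46.205,50.39): [(0, 66.5244) (57, 46.6205) (57, 71) (0, 71)]  |A|=822.3706
6. ⊥bis P6·P4 via (32.87,56.615): [(32.8038, 55.0696) (57, 46.6205) (57, 71) (33.4866, 71)]  |A|=482.2351
7. ⊥bis P6·P5 via (36.795,43.065): [(32.8038, 55.0696) (57, 46.6205) (57, 71) (33.4866, 71)]  |A|=482.2351
8. ⊥bis P6·P7 via (35.39,45.265): [(32.8038, 55.0696) (57, 46.6205) (57, 71) (33.4866, 71)]  |A|=482.2351
9. canonical 4-gon: [(32.8038, 55.0696) (57, 46.6205) (57, 71) (33.4866, 71)]
10. shoelace: 482.2351

Area of P6's cell: 482.2351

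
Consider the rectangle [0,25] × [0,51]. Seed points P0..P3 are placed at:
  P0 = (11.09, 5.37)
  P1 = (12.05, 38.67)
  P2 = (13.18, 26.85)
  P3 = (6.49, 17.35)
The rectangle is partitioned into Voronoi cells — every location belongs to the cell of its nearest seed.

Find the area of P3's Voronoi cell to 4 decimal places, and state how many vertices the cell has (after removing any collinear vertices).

1. box [0,25]×[0,51]: [(0, 0) (25, 0) (25, 51) (0, 51)]
2. ⊥bis P3·P0 via (8.79,11.36): [(0, 7.9849) (25, 17.5842) (25, 51) (0, 51)]  |A|=955.3865
3. ⊥bis P3·P1 via (9.27,28.01): [(0, 30.4275) (0, 7.9849) (25, 17.5842) (25, 23.9078)]  |A|=359.5778
4. ⊥bis P3·P2 via (9.835,22.1): [(0, 29.0259) (0, 7.9849) (19.3359, 15.4094)]  |A|=203.4239
5. canonical 3-gon: [(0, 29.0259) (0, 7.9849) (19.3359, 15.4094)]
6. shoelace: 203.4239

Area of P3's cell: 203.4239 (3 vertices)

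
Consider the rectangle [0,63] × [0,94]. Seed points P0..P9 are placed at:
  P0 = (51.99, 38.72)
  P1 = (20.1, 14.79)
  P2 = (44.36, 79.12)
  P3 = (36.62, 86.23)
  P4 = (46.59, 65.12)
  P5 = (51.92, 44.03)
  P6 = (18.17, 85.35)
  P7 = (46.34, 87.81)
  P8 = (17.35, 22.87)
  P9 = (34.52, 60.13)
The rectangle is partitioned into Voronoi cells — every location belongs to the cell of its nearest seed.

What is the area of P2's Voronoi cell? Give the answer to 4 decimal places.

Area of P2's cell: 252.5146

1. box [0,63]×[0,94]: [(0, 0) (63, 0) (63, 94) (0, 94)]
2. ⊥bis P2·P0 via (48.175,58.92): [(0, 49.8216) (63, 61.7199) (63, 94) (0, 94)]  |A|=2408.4436
3. ⊥bis P2·P1 via (32.23,46.955): [(0, 59.1095) (16.4103, 52.9209) (63, 61.7199) (63, 94) (0, 94)]  |A|=2332.2348
4. ⊥bis P2·P3 via (40.49,82.675): [(13.9946, 53.8319) (16.4103, 52.9209) (63, 61.7199) (63, 94) (50.8932, 94)]  |A|=1065.9541
5. ⊥bis P2·P4 via (45.475,72.12): [(28.2778, 69.3807) (63, 74.9115) (63, 94) (50.8932, 94)]  |A|=480.4277
6. ⊥bis P2·P5 via (48.14,61.575): [(28.2778, 69.3807) (63, 74.9115) (63, 94) (50.8932, 94)]  |A|=480.4277
7. ⊥bis P2·P6 via (31.265,82.235): [(28.2778, 69.3807) (63, 74.9115) (63, 94) (50.8932, 94)]  |A|=480.4277
8. ⊥bis P2·P7 via (45.35,83.465): [(41.9313, 84.244) (28.2778, 69.3807) (63, 74.9115) (63, 79.4435)]  |A|=268.0266
9. ⊥bis P2·P8 via (30.855,50.995): [(41.9313, 84.244) (28.2778, 69.3807) (63, 74.9115) (63, 79.4435)]  |A|=268.0266
10. ⊥bis P2·P9 via (39.44,69.625): [(41.9313, 84.244) (32.0295, 73.4649) (37.1761, 70.7981) (63, 74.9115) (63, 79.4435)]  |A|=252.5146
11. canonical 5-gon: [(41.9313, 84.244) (32.0295, 73.4649) (37.1761, 70.7981) (63, 74.9115) (63, 79.4435)]
12. shoelace: 252.5146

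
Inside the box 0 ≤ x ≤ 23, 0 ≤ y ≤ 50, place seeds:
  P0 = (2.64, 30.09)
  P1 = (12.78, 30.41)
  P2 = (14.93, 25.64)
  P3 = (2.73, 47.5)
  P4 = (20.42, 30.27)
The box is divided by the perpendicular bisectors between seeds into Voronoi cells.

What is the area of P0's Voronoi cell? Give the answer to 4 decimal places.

Area of P0's cell: 188.4711

1. box [0,23]×[0,50]: [(0, 0) (23, 0) (23, 50) (0, 50)]
2. ⊥bis P0·P1 via (7.71,30.25): [(0, 0) (8.6646, 0) (7.0867, 50) (0, 50)]  |A|=393.784
3. ⊥bis P0·P2 via (8.785,27.865): [(0, 3.6026) (7.8654, 25.3253) (7.0867, 50) (0, 50)]  |A|=269.8988
4. ⊥bis P0·P3 via (2.685,38.795): [(0, 38.8089) (0, 3.6026) (7.8654, 25.3253) (7.4411, 38.7704)]  |A|=188.4711
5. ⊥bis P0·P4 via (11.53,30.18): [(0, 38.8089) (0, 3.6026) (7.8654, 25.3253) (7.4411, 38.7704)]  |A|=188.4711
6. canonical 4-gon: [(0, 38.8089) (0, 3.6026) (7.8654, 25.3253) (7.4411, 38.7704)]
7. shoelace: 188.4711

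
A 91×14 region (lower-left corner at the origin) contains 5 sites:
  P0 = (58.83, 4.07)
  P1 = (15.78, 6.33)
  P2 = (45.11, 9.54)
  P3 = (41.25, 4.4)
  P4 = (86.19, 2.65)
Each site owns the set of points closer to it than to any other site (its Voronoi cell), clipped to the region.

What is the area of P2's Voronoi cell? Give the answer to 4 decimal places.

Area of P2's cell: 127.6748

1. box [0,91]×[0,14]: [(0, 0) (91, 0) (91, 14) (0, 14)]
2. ⊥bis P2·P0 via (51.97,6.805): [(0, 0) (49.2569, 0) (54.8386, 14) (0, 14)]  |A|=728.6684
3. ⊥bis P2·P1 via (30.445,7.935): [(31.3134, 0) (49.2569, 0) (54.8386, 14) (29.7812, 14)]  |A|=301.0058
4. ⊥bis P2·P3 via (43.18,6.97): [(49.9953, 1.8519) (54.8386, 14) (33.8188, 14)]  |A|=127.6748
5. ⊥bis P2·P4 via (65.65,6.095): [(49.9953, 1.8519) (54.8386, 14) (33.8188, 14)]  |A|=127.6748
6. canonical 3-gon: [(49.9953, 1.8519) (54.8386, 14) (33.8188, 14)]
7. shoelace: 127.6748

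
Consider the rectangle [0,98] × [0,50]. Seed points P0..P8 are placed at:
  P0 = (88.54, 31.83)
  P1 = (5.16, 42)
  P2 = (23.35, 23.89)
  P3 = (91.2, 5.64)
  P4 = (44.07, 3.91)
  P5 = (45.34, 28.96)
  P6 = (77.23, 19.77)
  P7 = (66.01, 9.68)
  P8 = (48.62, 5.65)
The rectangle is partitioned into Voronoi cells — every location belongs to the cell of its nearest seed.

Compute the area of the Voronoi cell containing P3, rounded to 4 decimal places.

1. box [0,98]×[0,50]: [(0, 0) (98, 0) (98, 50) (0, 50)]
2. ⊥bis P3·P0 via (89.87,18.735): [(0, 9.6073) (0, 0) (98, 0) (98, 19.5607)]  |A|=1429.2338
3. ⊥bis P3·P1 via (48.18,23.82): [(44.0651, 14.0828) (38.1138, 0) (98, 0) (98, 19.5607)]  |A|=949.1855
4. ⊥bis P3·P2 via (57.275,14.765): [(57.4574, 15.443) (53.3036, 0) (98, 0) (98, 19.5607)]  |A|=741.6451
5. ⊥bis P3·P4 via (67.635,4.775): [(67.2071, 16.4332) (67.8103, 0) (98, 0) (98, 19.5607)]  |A|=549.2234
6. ⊥bis P3·P5 via (68.27,17.3): [(67.8631, 16.4999) (67.249, 15.2921) (67.8103, 0) (98, 0) (98, 19.5607)]  |A|=548.8477
7. ⊥bis P3·P6 via (84.215,12.705): [(90.3649, 18.7853) (71.3645, 0) (98, 0) (98, 19.5607)]  |A|=324.8516
8. ⊥bis P3·P7 via (78.605,7.66): [(90.3649, 18.7853) (78.5094, 7.064) (77.3765, 0) (98, 0) (98, 19.5607)]  |A|=303.6172
9. ⊥bis P3·P8 via (69.91,5.645): [(90.3649, 18.7853) (78.5094, 7.064) (77.3765, 0) (98, 0) (98, 19.5607)]  |A|=303.6172
10. canonical 5-gon: [(90.3649, 18.7853) (78.5094, 7.064) (77.3765, 0) (98, 0) (98, 19.5607)]
11. shoelace: 303.6172

Area of P3's cell: 303.6172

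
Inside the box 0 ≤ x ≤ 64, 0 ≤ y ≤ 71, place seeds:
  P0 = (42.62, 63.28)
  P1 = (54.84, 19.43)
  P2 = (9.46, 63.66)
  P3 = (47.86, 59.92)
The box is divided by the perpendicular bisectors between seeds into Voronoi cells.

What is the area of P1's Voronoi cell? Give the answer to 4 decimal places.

Area of P1's cell: 2034.9661

1. box [0,64]×[0,71]: [(0, 0) (64, 0) (64, 71) (0, 71)]
2. ⊥bis P1·P0 via (48.73,41.355): [(0, 27.7751) (0, 0) (64, 0) (64, 45.6104)]  |A|=2348.3346
3. ⊥bis P1·P2 via (32.15,41.545): [(25.7131, 34.9407) (0, 8.5591) (0, 0) (64, 0) (64, 45.6104)]  |A|=2101.2839
4. ⊥bis P1·P3 via (51.35,39.675): [(28.6747, 35.766) (25.7131, 34.9407) (0, 8.5591) (0, 0) (64, 0) (64, 41.8557)]  |A|=2034.9661
5. canonical 6-gon: [(28.6747, 35.766) (25.7131, 34.9407) (0, 8.5591) (0, 0) (64, 0) (64, 41.8557)]
6. shoelace: 2034.9661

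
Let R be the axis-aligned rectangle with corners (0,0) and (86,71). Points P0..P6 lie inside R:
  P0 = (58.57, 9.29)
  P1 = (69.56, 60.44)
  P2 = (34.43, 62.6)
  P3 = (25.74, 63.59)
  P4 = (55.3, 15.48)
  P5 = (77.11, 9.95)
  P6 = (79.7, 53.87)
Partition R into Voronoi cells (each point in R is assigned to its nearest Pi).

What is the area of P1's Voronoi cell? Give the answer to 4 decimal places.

Area of P1's cell: 682.9372

1. box [0,86]×[0,71]: [(0, 0) (86, 0) (86, 71) (0, 71)]
2. ⊥bis P1·P0 via (64.065,34.865): [(0, 48.6299) (86, 30.1521) (86, 71) (0, 71)]  |A|=2718.3749
3. ⊥bis P1·P2 via (51.995,61.52): [(50.5348, 37.7721) (86, 30.1521) (86, 71) (52.5779, 71)]  |A|=1279.6129
4. ⊥bis P1·P3 via (47.65,62.015): [(50.5348, 37.7721) (86, 30.1521) (86, 71) (52.5779, 71)]  |A|=1279.6129
5. ⊥bis P1·P4 via (62.43,37.96): [(50.7737, 41.657) (86, 30.4843) (86, 71) (52.5779, 71)]  |A|=1203.9612
6. ⊥bis P1·P5 via (73.335,35.195): [(50.7737, 41.657) (71.8485, 34.9727) (86, 37.0889) (86, 71) (52.5779, 71)]  |A|=1157.2289
7. ⊥bis P1·P6 via (74.63,57.155): [(50.7737, 41.657) (62.2334, 38.0224) (83.6006, 71) (52.5779, 71)]  |A|=682.9372
8. canonical 4-gon: [(50.7737, 41.657) (62.2334, 38.0224) (83.6006, 71) (52.5779, 71)]
9. shoelace: 682.9372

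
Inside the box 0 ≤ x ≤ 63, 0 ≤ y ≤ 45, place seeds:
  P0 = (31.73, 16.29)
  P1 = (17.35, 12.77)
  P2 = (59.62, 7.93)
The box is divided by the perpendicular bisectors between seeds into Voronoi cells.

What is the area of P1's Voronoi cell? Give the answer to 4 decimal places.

1. box [0,63]×[0,45]: [(0, 0) (63, 0) (63, 45) (0, 45)]
2. ⊥bis P1·P0 via (24.54,14.53): [(0, 0) (28.0967, 0) (17.0814, 45) (0, 45)]  |A|=1016.5081
3. ⊥bis P1·P2 via (38.485,10.35): [(0, 0) (28.0967, 0) (17.0814, 45) (0, 45)]  |A|=1016.5081
4. canonical 4-gon: [(0, 0) (28.0967, 0) (17.0814, 45) (0, 45)]
5. shoelace: 1016.5081

Area of P1's cell: 1016.5081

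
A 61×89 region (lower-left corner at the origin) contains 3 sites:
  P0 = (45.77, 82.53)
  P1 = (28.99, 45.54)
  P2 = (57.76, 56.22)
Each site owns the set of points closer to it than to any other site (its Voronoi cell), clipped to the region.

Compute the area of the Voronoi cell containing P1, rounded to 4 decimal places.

1. box [0,61]×[0,89]: [(0, 0) (61, 0) (61, 89) (0, 89)]
2. ⊥bis P1·P0 via (37.38,64.035): [(0, 80.9919) (0, 0) (61, 0) (61, 53.3201)]  |A|=4096.517
3. ⊥bis P1·P2 via (43.375,50.88): [(38.7167, 63.4286) (0, 80.9919) (0, 0) (61, 0) (61, 3.4014)]  |A|=3540.3403
4. canonical 5-gon: [(38.7167, 63.4286) (0, 80.9919) (0, 0) (61, 0) (61, 3.4014)]
5. shoelace: 3540.3403

Area of P1's cell: 3540.3403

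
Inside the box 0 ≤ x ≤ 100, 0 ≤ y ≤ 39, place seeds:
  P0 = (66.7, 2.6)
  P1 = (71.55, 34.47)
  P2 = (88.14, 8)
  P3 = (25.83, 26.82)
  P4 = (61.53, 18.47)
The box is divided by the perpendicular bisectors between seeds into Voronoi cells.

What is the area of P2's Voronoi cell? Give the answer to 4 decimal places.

Area of P2's cell: 617.5582

1. box [0,100]×[0,39]: [(0, 0) (100, 0) (100, 39) (0, 39)]
2. ⊥bis P2·P0 via (77.42,5.3): [(78.7549, 0) (100, 0) (100, 39) (68.9321, 39)]  |A|=1020.1032
3. ⊥bis P2·P1 via (79.845,21.235): [(74.2843, 17.7499) (78.7549, 0) (100, 0) (100, 33.8671)]  |A|=624.0066
4. ⊥bis P2·P3 via (56.985,17.41): [(74.2843, 17.7499) (78.7549, 0) (100, 0) (100, 33.8671)]  |A|=624.0066
5. ⊥bis P2·P4 via (74.835,13.235): [(77.3731, 19.6858) (75.1926, 14.1438) (78.7549, 0) (100, 0) (100, 33.8671)]  |A|=617.5582
6. canonical 5-gon: [(77.3731, 19.6858) (75.1926, 14.1438) (78.7549, 0) (100, 0) (100, 33.8671)]
7. shoelace: 617.5582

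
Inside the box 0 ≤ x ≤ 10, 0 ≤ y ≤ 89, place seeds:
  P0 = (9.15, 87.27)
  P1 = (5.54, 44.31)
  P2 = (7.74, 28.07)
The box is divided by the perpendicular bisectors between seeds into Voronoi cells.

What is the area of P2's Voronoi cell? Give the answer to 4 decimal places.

Area of P2's cell: 359.6783

1. box [0,10]×[0,89]: [(0, 0) (10, 0) (10, 89) (0, 89)]
2. ⊥bis P2·P0 via (8.445,57.67): [(0, 57.8711) (0, 0) (10, 0) (10, 57.633)]  |A|=577.5205
3. ⊥bis P2·P1 via (6.64,36.19): [(0, 35.2905) (0, 0) (10, 0) (10, 36.6452)]  |A|=359.6783
4. canonical 4-gon: [(0, 35.2905) (0, 0) (10, 0) (10, 36.6452)]
5. shoelace: 359.6783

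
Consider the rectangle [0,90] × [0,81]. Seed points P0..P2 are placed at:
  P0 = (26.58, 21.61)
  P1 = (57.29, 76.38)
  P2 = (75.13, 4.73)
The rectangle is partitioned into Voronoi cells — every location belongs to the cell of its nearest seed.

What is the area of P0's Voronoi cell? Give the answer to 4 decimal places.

1. box [0,90]×[0,81]: [(0, 0) (90, 0) (90, 81) (0, 81)]
2. ⊥bis P0·P1 via (41.935,48.995): [(0, 72.5083) (0, 0) (90, 0) (90, 22.0445)]  |A|=4254.8786
3. ⊥bis P0·P2 via (50.855,13.17): [(59.8234, 38.9648) (0, 72.5083) (0, 0) (46.276, 0)]  |A|=3070.4155
4. canonical 4-gon: [(59.8234, 38.9648) (0, 72.5083) (0, 0) (46.276, 0)]
5. shoelace: 3070.4155

Area of P0's cell: 3070.4155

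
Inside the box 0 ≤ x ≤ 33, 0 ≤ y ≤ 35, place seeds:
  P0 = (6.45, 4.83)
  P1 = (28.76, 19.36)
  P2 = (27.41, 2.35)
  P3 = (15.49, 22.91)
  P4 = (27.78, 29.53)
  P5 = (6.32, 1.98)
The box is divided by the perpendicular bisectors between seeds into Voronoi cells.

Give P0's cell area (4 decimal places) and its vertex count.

1. box [0,33]×[0,35]: [(0, 0) (33, 0) (33, 35) (0, 35)]
2. ⊥bis P0·P1 via (17.605,12.095): [(0, 0) (25.4822, 0) (2.6875, 35) (0, 35)]  |A|=492.9696
3. ⊥bis P0·P2 via (16.93,3.59): [(0, 0) (16.5052, 0) (17.8854, 11.6645) (2.6875, 35) (0, 35)]  |A|=440.6137
4. ⊥bis P0·P3 via (10.97,13.87): [(0, 19.355) (0, 0) (16.5052, 0) (17.7455, 10.4823)]  |A|=258.238
5. ⊥bis P0·P4 via (17.115,17.18): [(0, 19.355) (0, 0) (16.5052, 0) (17.7455, 10.4823)]  |A|=258.238
6. ⊥bis P0·P5 via (6.385,3.405): [(0, 19.355) (0, 3.6962) (16.8516, 2.9276) (17.7455, 10.4823)]  |A|=202.934
7. canonical 4-gon: [(0, 19.355) (0, 3.6962) (16.8516, 2.9276) (17.7455, 10.4823)]
8. shoelace: 202.934

Area of P0's cell: 202.9340 (4 vertices)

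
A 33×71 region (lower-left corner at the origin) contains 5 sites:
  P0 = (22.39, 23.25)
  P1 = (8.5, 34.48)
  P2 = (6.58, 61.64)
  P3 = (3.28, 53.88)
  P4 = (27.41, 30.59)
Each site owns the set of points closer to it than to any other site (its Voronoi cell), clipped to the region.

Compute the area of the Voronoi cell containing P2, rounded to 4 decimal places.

Area of P2's cell: 543.8012

1. box [0,33]×[0,71]: [(0, 0) (33, 0) (33, 71) (0, 71)]
2. ⊥bis P2·P0 via (14.485,42.445): [(0, 36.4797) (33, 50.07) (33, 71) (0, 71)]  |A|=914.9306
3. ⊥bis P2·P1 via (7.54,48.06): [(0, 47.527) (32.384, 49.8163) (33, 50.07) (33, 71) (0, 71)]  |A|=736.053
4. ⊥bis P2·P3 via (4.93,57.76): [(0, 59.8565) (24.8605, 49.2844) (32.384, 49.8163) (33, 50.07) (33, 71) (0, 71)]  |A|=582.794
5. ⊥bis P2·P4 via (16.995,46.115): [(0, 59.8565) (22.9381, 50.1019) (33, 56.852) (33, 71) (0, 71)]  |A|=543.8012
6. canonical 5-gon: [(0, 59.8565) (22.9381, 50.1019) (33, 56.852) (33, 71) (0, 71)]
7. shoelace: 543.8012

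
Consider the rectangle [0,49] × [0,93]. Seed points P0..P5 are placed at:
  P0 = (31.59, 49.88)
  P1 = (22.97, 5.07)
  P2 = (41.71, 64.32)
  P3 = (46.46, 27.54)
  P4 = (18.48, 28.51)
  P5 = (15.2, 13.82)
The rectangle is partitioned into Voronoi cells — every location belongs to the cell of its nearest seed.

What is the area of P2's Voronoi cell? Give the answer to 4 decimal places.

Area of P2's cell: 1341.8602

1. box [0,49]×[0,93]: [(0, 0) (49, 0) (49, 93) (0, 93)]
2. ⊥bis P2·P0 via (36.65,57.1): [(0, 82.7855) (49, 48.4447) (49, 93) (0, 93)]  |A|=1341.8602
3. ⊥bis P2·P1 via (32.34,34.695): [(0, 82.7855) (49, 48.4447) (49, 93) (0, 93)]  |A|=1341.8602
4. ⊥bis P2·P3 via (44.085,45.93): [(0, 82.7855) (49, 48.4447) (49, 93) (0, 93)]  |A|=1341.8602
5. ⊥bis P2·P4 via (30.095,46.415): [(0, 82.7855) (49, 48.4447) (49, 93) (0, 93)]  |A|=1341.8602
6. ⊥bis P2·P5 via (28.455,39.07): [(0, 82.7855) (49, 48.4447) (49, 93) (0, 93)]  |A|=1341.8602
7. canonical 4-gon: [(0, 82.7855) (49, 48.4447) (49, 93) (0, 93)]
8. shoelace: 1341.8602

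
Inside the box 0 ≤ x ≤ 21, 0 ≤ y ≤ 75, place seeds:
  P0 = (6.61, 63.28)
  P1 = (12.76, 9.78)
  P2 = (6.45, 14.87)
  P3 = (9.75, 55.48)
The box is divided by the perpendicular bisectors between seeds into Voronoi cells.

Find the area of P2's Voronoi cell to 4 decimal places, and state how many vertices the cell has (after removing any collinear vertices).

1. box [0,21]×[0,75]: [(0, 0) (21, 0) (21, 75) (0, 75)]
2. ⊥bis P2·P0 via (6.53,39.075): [(0, 39.0966) (0, 0) (21, 0) (21, 39.0272)]  |A|=820.2995
3. ⊥bis P2·P1 via (9.605,12.325): [(0, 39.0966) (0, 0.4178) (21, 26.4512) (21, 39.0272)]  |A|=538.1746
4. ⊥bis P2·P3 via (8.1,35.175): [(0, 35.8332) (0, 0.4178) (21, 26.4512) (21, 34.1267)]  |A|=452.4546
5. canonical 4-gon: [(0, 35.8332) (0, 0.4178) (21, 26.4512) (21, 34.1267)]
6. shoelace: 452.4546

Area of P2's cell: 452.4546 (4 vertices)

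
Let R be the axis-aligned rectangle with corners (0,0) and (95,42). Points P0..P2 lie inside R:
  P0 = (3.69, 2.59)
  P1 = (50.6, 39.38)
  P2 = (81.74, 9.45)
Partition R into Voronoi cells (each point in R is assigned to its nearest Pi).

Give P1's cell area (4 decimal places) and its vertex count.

1. box [0,95]×[0,42]: [(0, 0) (95, 0) (95, 42) (0, 42)]
2. ⊥bis P1·P0 via (27.145,20.985): [(43.6029, 0) (95, 0) (95, 42) (10.6636, 42)]  |A|=2850.4041
3. ⊥bis P1·P2 via (66.17,24.415): [(43.1988, 0.5152) (83.0717, 42) (10.6636, 42)]  |A|=1501.9189
4. canonical 3-gon: [(43.1988, 0.5152) (83.0717, 42) (10.6636, 42)]
5. shoelace: 1501.9189

Area of P1's cell: 1501.9189 (3 vertices)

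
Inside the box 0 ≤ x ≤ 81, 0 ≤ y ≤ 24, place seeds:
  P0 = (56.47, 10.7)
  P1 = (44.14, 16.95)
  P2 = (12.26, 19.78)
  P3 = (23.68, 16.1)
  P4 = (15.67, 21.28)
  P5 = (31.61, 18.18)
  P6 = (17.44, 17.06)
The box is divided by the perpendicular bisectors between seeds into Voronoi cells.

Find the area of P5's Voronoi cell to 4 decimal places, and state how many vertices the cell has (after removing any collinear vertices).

1. box [0,81]×[0,24]: [(0, 0) (81, 0) (81, 24) (0, 24)]
2. ⊥bis P5·P0 via (44.04,14.44): [(0, 0) (39.6952, 0) (46.9165, 24) (0, 24)]  |A|=1039.3402
3. ⊥bis P5·P1 via (37.875,17.565): [(0, 0) (36.1507, 0) (38.5067, 24) (0, 24)]  |A|=895.8892
4. ⊥bis P5·P2 via (21.935,18.98): [(20.3656, 0) (36.1507, 0) (38.5067, 24) (22.3501, 24)]  |A|=383.3009
5. ⊥bis P5·P3 via (27.645,17.14): [(32.1407, 0) (36.1507, 0) (38.5067, 24) (25.8457, 24)]  |A|=200.0524
6. ⊥bis P5·P4 via (23.64,19.73): [(32.1407, 0) (36.1507, 0) (38.5067, 24) (25.8457, 24)]  |A|=200.0524
7. ⊥bis P5·P6 via (24.525,17.62): [(32.1407, 0) (36.1507, 0) (38.5067, 24) (25.8457, 24)]  |A|=200.0524
8. canonical 4-gon: [(32.1407, 0) (36.1507, 0) (38.5067, 24) (25.8457, 24)]
9. shoelace: 200.0524

Area of P5's cell: 200.0524 (4 vertices)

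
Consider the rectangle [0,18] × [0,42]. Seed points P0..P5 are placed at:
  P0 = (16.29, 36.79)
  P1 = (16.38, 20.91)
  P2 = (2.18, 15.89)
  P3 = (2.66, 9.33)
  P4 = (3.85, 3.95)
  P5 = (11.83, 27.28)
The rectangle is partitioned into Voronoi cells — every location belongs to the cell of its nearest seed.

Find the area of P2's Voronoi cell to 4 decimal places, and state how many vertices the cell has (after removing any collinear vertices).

1. box [0,18]×[0,42]: [(0, 0) (18, 0) (18, 42) (0, 42)]
2. ⊥bis P2·P0 via (9.235,26.34): [(0, 32.5747) (0, 0) (18, 0) (18, 20.4226)]  |A|=476.9758
3. ⊥bis P2·P1 via (9.28,18.4): [(5.6072, 28.7892) (0, 32.5747) (0, 0) (15.7848, 0)]  |A|=318.5422
4. ⊥bis P2·P3 via (2.42,12.61): [(11.1023, 13.2453) (5.6072, 28.7892) (0, 32.5747) (0, 12.4329)]  |A|=144.9881
5. ⊥bis P2·P4 via (3.015,9.92): [(11.1023, 13.2453) (5.6072, 28.7892) (0, 32.5747) (0, 12.4329)]  |A|=144.9881
6. ⊥bis P2·P5 via (7.005,21.585): [(11.1023, 13.2453) (8.6453, 20.1952) (0, 27.5199) (0, 12.4329)]  |A|=104.7941
7. canonical 4-gon: [(11.1023, 13.2453) (8.6453, 20.1952) (0, 27.5199) (0, 12.4329)]
8. shoelace: 104.7941

Area of P2's cell: 104.7941 (4 vertices)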